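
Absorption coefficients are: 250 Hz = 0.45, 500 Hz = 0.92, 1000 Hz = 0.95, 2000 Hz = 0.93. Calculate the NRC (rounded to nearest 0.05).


Given values:
  a_250 = 0.45, a_500 = 0.92
  a_1000 = 0.95, a_2000 = 0.93
Formula: NRC = (a250 + a500 + a1000 + a2000) / 4
Sum = 0.45 + 0.92 + 0.95 + 0.93 = 3.25
NRC = 3.25 / 4 = 0.8125
Rounded to nearest 0.05: 0.8

0.8


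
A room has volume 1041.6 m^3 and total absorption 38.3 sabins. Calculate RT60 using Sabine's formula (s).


Given values:
  V = 1041.6 m^3
  A = 38.3 sabins
Formula: RT60 = 0.161 * V / A
Numerator: 0.161 * 1041.6 = 167.6976
RT60 = 167.6976 / 38.3 = 4.379

4.379 s


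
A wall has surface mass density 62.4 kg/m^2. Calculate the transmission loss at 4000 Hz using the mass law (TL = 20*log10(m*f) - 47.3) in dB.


Given values:
  m = 62.4 kg/m^2, f = 4000 Hz
Formula: TL = 20 * log10(m * f) - 47.3
Compute m * f = 62.4 * 4000 = 249600.0
Compute log10(249600.0) = 5.397245
Compute 20 * 5.397245 = 107.9449
TL = 107.9449 - 47.3 = 60.64

60.64 dB


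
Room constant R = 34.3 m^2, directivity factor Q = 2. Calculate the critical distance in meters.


Given values:
  R = 34.3 m^2, Q = 2
Formula: d_c = 0.141 * sqrt(Q * R)
Compute Q * R = 2 * 34.3 = 68.6
Compute sqrt(68.6) = 8.2825
d_c = 0.141 * 8.2825 = 1.168

1.168 m


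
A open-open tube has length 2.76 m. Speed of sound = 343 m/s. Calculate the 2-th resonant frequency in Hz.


Given values:
  Tube type: open-open, L = 2.76 m, c = 343 m/s, n = 2
Formula: f_n = n * c / (2 * L)
Compute 2 * L = 2 * 2.76 = 5.52
f = 2 * 343 / 5.52
f = 124.28

124.28 Hz


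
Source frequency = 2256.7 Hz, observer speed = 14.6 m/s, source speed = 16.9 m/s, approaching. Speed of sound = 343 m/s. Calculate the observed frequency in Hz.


Given values:
  f_s = 2256.7 Hz, v_o = 14.6 m/s, v_s = 16.9 m/s
  Direction: approaching
Formula: f_o = f_s * (c + v_o) / (c - v_s)
Numerator: c + v_o = 343 + 14.6 = 357.6
Denominator: c - v_s = 343 - 16.9 = 326.1
f_o = 2256.7 * 357.6 / 326.1 = 2474.69

2474.69 Hz


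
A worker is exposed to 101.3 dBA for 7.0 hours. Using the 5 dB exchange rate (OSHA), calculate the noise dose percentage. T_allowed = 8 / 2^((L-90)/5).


Given values:
  L = 101.3 dBA, T = 7.0 hours
Formula: T_allowed = 8 / 2^((L - 90) / 5)
Compute exponent: (101.3 - 90) / 5 = 2.26
Compute 2^(2.26) = 4.789915
T_allowed = 8 / 4.789915 = 1.670176 hours
Dose = (T / T_allowed) * 100
Dose = (7.0 / 1.670176) * 100 = 419.12

419.12 %


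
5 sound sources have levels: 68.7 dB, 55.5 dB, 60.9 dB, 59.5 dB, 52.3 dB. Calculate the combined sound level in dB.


Formula: L_total = 10 * log10( sum(10^(Li/10)) )
  Source 1: 10^(68.7/10) = 7413102.413
  Source 2: 10^(55.5/10) = 354813.3892
  Source 3: 10^(60.9/10) = 1230268.7708
  Source 4: 10^(59.5/10) = 891250.9381
  Source 5: 10^(52.3/10) = 169824.3652
Sum of linear values = 10059259.8763
L_total = 10 * log10(10059259.8763) = 70.03

70.03 dB


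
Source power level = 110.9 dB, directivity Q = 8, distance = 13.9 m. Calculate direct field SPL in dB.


Given values:
  Lw = 110.9 dB, Q = 8, r = 13.9 m
Formula: SPL = Lw + 10 * log10(Q / (4 * pi * r^2))
Compute 4 * pi * r^2 = 4 * pi * 13.9^2 = 2427.9485
Compute Q / denom = 8 / 2427.9485 = 0.00329496
Compute 10 * log10(0.00329496) = -24.8215
SPL = 110.9 + (-24.8215) = 86.08

86.08 dB


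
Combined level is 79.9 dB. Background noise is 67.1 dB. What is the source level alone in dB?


Given values:
  L_total = 79.9 dB, L_bg = 67.1 dB
Formula: L_source = 10 * log10(10^(L_total/10) - 10^(L_bg/10))
Convert to linear:
  10^(79.9/10) = 97723722.0956
  10^(67.1/10) = 5128613.8399
Difference: 97723722.0956 - 5128613.8399 = 92595108.2557
L_source = 10 * log10(92595108.2557) = 79.67

79.67 dB


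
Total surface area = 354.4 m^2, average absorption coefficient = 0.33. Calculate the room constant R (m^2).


Given values:
  S = 354.4 m^2, alpha = 0.33
Formula: R = S * alpha / (1 - alpha)
Numerator: 354.4 * 0.33 = 116.952
Denominator: 1 - 0.33 = 0.67
R = 116.952 / 0.67 = 174.56

174.56 m^2


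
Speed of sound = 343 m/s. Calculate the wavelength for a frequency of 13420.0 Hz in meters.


Given values:
  c = 343 m/s, f = 13420.0 Hz
Formula: lambda = c / f
lambda = 343 / 13420.0
lambda = 0.0256

0.0256 m


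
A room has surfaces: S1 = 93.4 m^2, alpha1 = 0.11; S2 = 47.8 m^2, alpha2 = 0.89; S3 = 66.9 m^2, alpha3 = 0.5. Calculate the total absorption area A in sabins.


Given surfaces:
  Surface 1: 93.4 * 0.11 = 10.274
  Surface 2: 47.8 * 0.89 = 42.542
  Surface 3: 66.9 * 0.5 = 33.45
Formula: A = sum(Si * alpha_i)
A = 10.274 + 42.542 + 33.45
A = 86.27

86.27 sabins


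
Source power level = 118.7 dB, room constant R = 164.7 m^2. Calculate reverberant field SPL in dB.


Given values:
  Lw = 118.7 dB, R = 164.7 m^2
Formula: SPL = Lw + 10 * log10(4 / R)
Compute 4 / R = 4 / 164.7 = 0.024287
Compute 10 * log10(0.024287) = -16.1463
SPL = 118.7 + (-16.1463) = 102.55

102.55 dB


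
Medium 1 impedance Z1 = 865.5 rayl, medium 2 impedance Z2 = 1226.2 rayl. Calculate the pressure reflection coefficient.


Given values:
  Z1 = 865.5 rayl, Z2 = 1226.2 rayl
Formula: R = (Z2 - Z1) / (Z2 + Z1)
Numerator: Z2 - Z1 = 1226.2 - 865.5 = 360.7
Denominator: Z2 + Z1 = 1226.2 + 865.5 = 2091.7
R = 360.7 / 2091.7 = 0.1724

0.1724


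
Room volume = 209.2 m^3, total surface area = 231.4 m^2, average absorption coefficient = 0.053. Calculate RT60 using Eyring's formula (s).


Given values:
  V = 209.2 m^3, S = 231.4 m^2, alpha = 0.053
Formula: RT60 = 0.161 * V / (-S * ln(1 - alpha))
Compute ln(1 - 0.053) = ln(0.947) = -0.054456
Denominator: -231.4 * -0.054456 = 12.6011
Numerator: 0.161 * 209.2 = 33.6812
RT60 = 33.6812 / 12.6011 = 2.673

2.673 s


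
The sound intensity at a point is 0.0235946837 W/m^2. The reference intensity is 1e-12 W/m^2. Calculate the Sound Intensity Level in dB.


Given values:
  I = 0.0235946837 W/m^2
  I_ref = 1e-12 W/m^2
Formula: SIL = 10 * log10(I / I_ref)
Compute ratio: I / I_ref = 23594683700
Compute log10: log10(23594683700) = 10.372814
Multiply: SIL = 10 * 10.372814 = 103.73

103.73 dB


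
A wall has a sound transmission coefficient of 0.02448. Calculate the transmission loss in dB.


Given values:
  tau = 0.02448
Formula: TL = 10 * log10(1 / tau)
Compute 1 / tau = 1 / 0.02448 = 40.8497
Compute log10(40.8497) = 1.611189
TL = 10 * 1.611189 = 16.11

16.11 dB


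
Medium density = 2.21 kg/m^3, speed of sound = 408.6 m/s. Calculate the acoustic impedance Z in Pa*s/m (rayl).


Given values:
  rho = 2.21 kg/m^3
  c = 408.6 m/s
Formula: Z = rho * c
Z = 2.21 * 408.6
Z = 903.01

903.01 rayl


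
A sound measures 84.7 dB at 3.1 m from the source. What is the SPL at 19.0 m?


Given values:
  SPL1 = 84.7 dB, r1 = 3.1 m, r2 = 19.0 m
Formula: SPL2 = SPL1 - 20 * log10(r2 / r1)
Compute ratio: r2 / r1 = 19.0 / 3.1 = 6.129
Compute log10: log10(6.129) = 0.78739
Compute drop: 20 * 0.78739 = 15.7478
SPL2 = 84.7 - 15.7478 = 68.95

68.95 dB


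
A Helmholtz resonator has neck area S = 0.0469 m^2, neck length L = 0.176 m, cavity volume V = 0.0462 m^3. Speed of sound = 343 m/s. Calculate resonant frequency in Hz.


Given values:
  S = 0.0469 m^2, L = 0.176 m, V = 0.0462 m^3, c = 343 m/s
Formula: f = (c / (2*pi)) * sqrt(S / (V * L))
Compute V * L = 0.0462 * 0.176 = 0.0081312
Compute S / (V * L) = 0.0469 / 0.0081312 = 5.7679
Compute sqrt(5.7679) = 2.401645
Compute c / (2*pi) = 343 / 6.283185 = 54.590148
f = 54.590148 * 2.401645 = 131.11

131.11 Hz


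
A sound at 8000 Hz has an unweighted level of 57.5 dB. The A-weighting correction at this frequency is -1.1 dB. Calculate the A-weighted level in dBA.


Given values:
  SPL = 57.5 dB
  A-weighting at 8000 Hz = -1.1 dB
Formula: L_A = SPL + A_weight
L_A = 57.5 + (-1.1)
L_A = 56.4

56.4 dBA


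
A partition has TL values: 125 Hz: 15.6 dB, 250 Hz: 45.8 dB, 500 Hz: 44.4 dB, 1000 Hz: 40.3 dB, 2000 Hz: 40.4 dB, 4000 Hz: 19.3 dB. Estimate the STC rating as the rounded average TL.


Given TL values at each frequency:
  125 Hz: 15.6 dB
  250 Hz: 45.8 dB
  500 Hz: 44.4 dB
  1000 Hz: 40.3 dB
  2000 Hz: 40.4 dB
  4000 Hz: 19.3 dB
Formula: STC ~ round(average of TL values)
Sum = 15.6 + 45.8 + 44.4 + 40.3 + 40.4 + 19.3 = 205.8
Average = 205.8 / 6 = 34.3
Rounded: 34

34


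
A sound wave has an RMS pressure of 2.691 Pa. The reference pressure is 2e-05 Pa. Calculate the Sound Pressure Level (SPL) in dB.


Given values:
  p = 2.691 Pa
  p_ref = 2e-05 Pa
Formula: SPL = 20 * log10(p / p_ref)
Compute ratio: p / p_ref = 2.691 / 2e-05 = 134550
Compute log10: log10(134550) = 5.128884
Multiply: SPL = 20 * 5.128884 = 102.58

102.58 dB


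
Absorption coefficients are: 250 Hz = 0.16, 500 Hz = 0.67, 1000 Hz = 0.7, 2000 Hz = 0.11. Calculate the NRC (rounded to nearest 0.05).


Given values:
  a_250 = 0.16, a_500 = 0.67
  a_1000 = 0.7, a_2000 = 0.11
Formula: NRC = (a250 + a500 + a1000 + a2000) / 4
Sum = 0.16 + 0.67 + 0.7 + 0.11 = 1.64
NRC = 1.64 / 4 = 0.41
Rounded to nearest 0.05: 0.4

0.4


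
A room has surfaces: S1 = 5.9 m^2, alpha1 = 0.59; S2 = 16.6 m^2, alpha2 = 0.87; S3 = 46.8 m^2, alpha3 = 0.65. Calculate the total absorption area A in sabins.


Given surfaces:
  Surface 1: 5.9 * 0.59 = 3.481
  Surface 2: 16.6 * 0.87 = 14.442
  Surface 3: 46.8 * 0.65 = 30.42
Formula: A = sum(Si * alpha_i)
A = 3.481 + 14.442 + 30.42
A = 48.34

48.34 sabins


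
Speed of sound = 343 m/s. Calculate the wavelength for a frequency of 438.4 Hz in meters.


Given values:
  c = 343 m/s, f = 438.4 Hz
Formula: lambda = c / f
lambda = 343 / 438.4
lambda = 0.7824

0.7824 m


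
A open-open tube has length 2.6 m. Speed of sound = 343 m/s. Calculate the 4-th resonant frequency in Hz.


Given values:
  Tube type: open-open, L = 2.6 m, c = 343 m/s, n = 4
Formula: f_n = n * c / (2 * L)
Compute 2 * L = 2 * 2.6 = 5.2
f = 4 * 343 / 5.2
f = 263.85

263.85 Hz


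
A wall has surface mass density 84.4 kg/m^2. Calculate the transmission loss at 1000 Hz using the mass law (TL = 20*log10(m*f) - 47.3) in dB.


Given values:
  m = 84.4 kg/m^2, f = 1000 Hz
Formula: TL = 20 * log10(m * f) - 47.3
Compute m * f = 84.4 * 1000 = 84400.0
Compute log10(84400.0) = 4.926342
Compute 20 * 4.926342 = 98.5268
TL = 98.5268 - 47.3 = 51.23

51.23 dB


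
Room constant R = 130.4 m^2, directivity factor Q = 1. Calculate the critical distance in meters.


Given values:
  R = 130.4 m^2, Q = 1
Formula: d_c = 0.141 * sqrt(Q * R)
Compute Q * R = 1 * 130.4 = 130.4
Compute sqrt(130.4) = 11.4193
d_c = 0.141 * 11.4193 = 1.61

1.61 m


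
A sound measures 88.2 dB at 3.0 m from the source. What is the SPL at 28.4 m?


Given values:
  SPL1 = 88.2 dB, r1 = 3.0 m, r2 = 28.4 m
Formula: SPL2 = SPL1 - 20 * log10(r2 / r1)
Compute ratio: r2 / r1 = 28.4 / 3.0 = 9.4667
Compute log10: log10(9.4667) = 0.976199
Compute drop: 20 * 0.976199 = 19.524
SPL2 = 88.2 - 19.524 = 68.68

68.68 dB


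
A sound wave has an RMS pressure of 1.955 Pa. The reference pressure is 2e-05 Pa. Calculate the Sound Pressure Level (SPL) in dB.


Given values:
  p = 1.955 Pa
  p_ref = 2e-05 Pa
Formula: SPL = 20 * log10(p / p_ref)
Compute ratio: p / p_ref = 1.955 / 2e-05 = 97750
Compute log10: log10(97750) = 4.990117
Multiply: SPL = 20 * 4.990117 = 99.8

99.8 dB


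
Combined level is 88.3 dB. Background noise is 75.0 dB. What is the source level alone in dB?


Given values:
  L_total = 88.3 dB, L_bg = 75.0 dB
Formula: L_source = 10 * log10(10^(L_total/10) - 10^(L_bg/10))
Convert to linear:
  10^(88.3/10) = 676082975.392
  10^(75.0/10) = 31622776.6017
Difference: 676082975.392 - 31622776.6017 = 644460198.7903
L_source = 10 * log10(644460198.7903) = 88.09

88.09 dB


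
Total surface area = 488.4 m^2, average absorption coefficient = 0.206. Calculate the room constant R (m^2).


Given values:
  S = 488.4 m^2, alpha = 0.206
Formula: R = S * alpha / (1 - alpha)
Numerator: 488.4 * 0.206 = 100.6104
Denominator: 1 - 0.206 = 0.794
R = 100.6104 / 0.794 = 126.71

126.71 m^2


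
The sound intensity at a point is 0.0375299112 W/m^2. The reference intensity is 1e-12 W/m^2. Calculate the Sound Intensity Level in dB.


Given values:
  I = 0.0375299112 W/m^2
  I_ref = 1e-12 W/m^2
Formula: SIL = 10 * log10(I / I_ref)
Compute ratio: I / I_ref = 37529911200
Compute log10: log10(37529911200) = 10.574378
Multiply: SIL = 10 * 10.574378 = 105.74

105.74 dB


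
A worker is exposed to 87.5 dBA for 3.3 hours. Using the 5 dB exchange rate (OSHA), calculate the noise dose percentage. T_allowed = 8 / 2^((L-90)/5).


Given values:
  L = 87.5 dBA, T = 3.3 hours
Formula: T_allowed = 8 / 2^((L - 90) / 5)
Compute exponent: (87.5 - 90) / 5 = -0.5
Compute 2^(-0.5) = 0.707107
T_allowed = 8 / 0.707107 = 11.313705 hours
Dose = (T / T_allowed) * 100
Dose = (3.3 / 11.313705) * 100 = 29.17

29.17 %


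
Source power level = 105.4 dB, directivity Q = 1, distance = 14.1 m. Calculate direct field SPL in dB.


Given values:
  Lw = 105.4 dB, Q = 1, r = 14.1 m
Formula: SPL = Lw + 10 * log10(Q / (4 * pi * r^2))
Compute 4 * pi * r^2 = 4 * pi * 14.1^2 = 2498.3201
Compute Q / denom = 1 / 2498.3201 = 0.00040027
Compute 10 * log10(0.00040027) = -33.9765
SPL = 105.4 + (-33.9765) = 71.42

71.42 dB


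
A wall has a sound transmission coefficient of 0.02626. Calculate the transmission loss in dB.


Given values:
  tau = 0.02626
Formula: TL = 10 * log10(1 / tau)
Compute 1 / tau = 1 / 0.02626 = 38.0807
Compute log10(38.0807) = 1.580705
TL = 10 * 1.580705 = 15.81

15.81 dB


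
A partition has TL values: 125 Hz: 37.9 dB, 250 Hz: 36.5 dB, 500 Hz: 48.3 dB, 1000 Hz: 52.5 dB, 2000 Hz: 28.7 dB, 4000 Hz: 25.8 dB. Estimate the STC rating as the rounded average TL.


Given TL values at each frequency:
  125 Hz: 37.9 dB
  250 Hz: 36.5 dB
  500 Hz: 48.3 dB
  1000 Hz: 52.5 dB
  2000 Hz: 28.7 dB
  4000 Hz: 25.8 dB
Formula: STC ~ round(average of TL values)
Sum = 37.9 + 36.5 + 48.3 + 52.5 + 28.7 + 25.8 = 229.7
Average = 229.7 / 6 = 38.28
Rounded: 38

38


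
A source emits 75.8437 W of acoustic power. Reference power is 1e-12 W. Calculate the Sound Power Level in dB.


Given values:
  W = 75.8437 W
  W_ref = 1e-12 W
Formula: SWL = 10 * log10(W / W_ref)
Compute ratio: W / W_ref = 75843700000000
Compute log10: log10(75843700000000) = 13.87992
Multiply: SWL = 10 * 13.87992 = 138.8

138.8 dB


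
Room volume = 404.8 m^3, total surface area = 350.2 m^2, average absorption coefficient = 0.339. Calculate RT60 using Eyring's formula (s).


Given values:
  V = 404.8 m^3, S = 350.2 m^2, alpha = 0.339
Formula: RT60 = 0.161 * V / (-S * ln(1 - alpha))
Compute ln(1 - 0.339) = ln(0.661) = -0.414001
Denominator: -350.2 * -0.414001 = 144.9832
Numerator: 0.161 * 404.8 = 65.1728
RT60 = 65.1728 / 144.9832 = 0.45

0.45 s


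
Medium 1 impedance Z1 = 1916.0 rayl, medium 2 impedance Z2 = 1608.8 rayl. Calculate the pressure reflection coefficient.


Given values:
  Z1 = 1916.0 rayl, Z2 = 1608.8 rayl
Formula: R = (Z2 - Z1) / (Z2 + Z1)
Numerator: Z2 - Z1 = 1608.8 - 1916.0 = -307.2
Denominator: Z2 + Z1 = 1608.8 + 1916.0 = 3524.8
R = -307.2 / 3524.8 = -0.0872

-0.0872


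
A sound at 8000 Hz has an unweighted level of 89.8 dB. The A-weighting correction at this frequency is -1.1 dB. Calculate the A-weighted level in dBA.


Given values:
  SPL = 89.8 dB
  A-weighting at 8000 Hz = -1.1 dB
Formula: L_A = SPL + A_weight
L_A = 89.8 + (-1.1)
L_A = 88.7

88.7 dBA


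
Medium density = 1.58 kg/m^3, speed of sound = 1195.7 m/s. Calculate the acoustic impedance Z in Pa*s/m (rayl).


Given values:
  rho = 1.58 kg/m^3
  c = 1195.7 m/s
Formula: Z = rho * c
Z = 1.58 * 1195.7
Z = 1889.21

1889.21 rayl


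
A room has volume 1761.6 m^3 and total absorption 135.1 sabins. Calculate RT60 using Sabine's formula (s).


Given values:
  V = 1761.6 m^3
  A = 135.1 sabins
Formula: RT60 = 0.161 * V / A
Numerator: 0.161 * 1761.6 = 283.6176
RT60 = 283.6176 / 135.1 = 2.099

2.099 s


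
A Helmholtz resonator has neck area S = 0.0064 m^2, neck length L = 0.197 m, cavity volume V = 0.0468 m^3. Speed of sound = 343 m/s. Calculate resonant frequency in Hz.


Given values:
  S = 0.0064 m^2, L = 0.197 m, V = 0.0468 m^3, c = 343 m/s
Formula: f = (c / (2*pi)) * sqrt(S / (V * L))
Compute V * L = 0.0468 * 0.197 = 0.0092196
Compute S / (V * L) = 0.0064 / 0.0092196 = 0.6942
Compute sqrt(0.6942) = 0.833187
Compute c / (2*pi) = 343 / 6.283185 = 54.590148
f = 54.590148 * 0.833187 = 45.48

45.48 Hz


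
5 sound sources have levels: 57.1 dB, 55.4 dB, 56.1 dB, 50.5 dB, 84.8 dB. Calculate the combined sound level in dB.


Formula: L_total = 10 * log10( sum(10^(Li/10)) )
  Source 1: 10^(57.1/10) = 512861.384
  Source 2: 10^(55.4/10) = 346736.8505
  Source 3: 10^(56.1/10) = 407380.2778
  Source 4: 10^(50.5/10) = 112201.8454
  Source 5: 10^(84.8/10) = 301995172.0402
Sum of linear values = 303374352.3979
L_total = 10 * log10(303374352.3979) = 84.82

84.82 dB


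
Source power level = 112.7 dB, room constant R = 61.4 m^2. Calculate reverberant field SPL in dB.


Given values:
  Lw = 112.7 dB, R = 61.4 m^2
Formula: SPL = Lw + 10 * log10(4 / R)
Compute 4 / R = 4 / 61.4 = 0.065147
Compute 10 * log10(0.065147) = -11.8611
SPL = 112.7 + (-11.8611) = 100.84

100.84 dB


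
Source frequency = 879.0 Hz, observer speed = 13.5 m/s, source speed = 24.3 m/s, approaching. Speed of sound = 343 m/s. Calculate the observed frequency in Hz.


Given values:
  f_s = 879.0 Hz, v_o = 13.5 m/s, v_s = 24.3 m/s
  Direction: approaching
Formula: f_o = f_s * (c + v_o) / (c - v_s)
Numerator: c + v_o = 343 + 13.5 = 356.5
Denominator: c - v_s = 343 - 24.3 = 318.7
f_o = 879.0 * 356.5 / 318.7 = 983.26

983.26 Hz


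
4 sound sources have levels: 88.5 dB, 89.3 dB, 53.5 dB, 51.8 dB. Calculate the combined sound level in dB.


Formula: L_total = 10 * log10( sum(10^(Li/10)) )
  Source 1: 10^(88.5/10) = 707945784.3841
  Source 2: 10^(89.3/10) = 851138038.2024
  Source 3: 10^(53.5/10) = 223872.1139
  Source 4: 10^(51.8/10) = 151356.1248
Sum of linear values = 1559459050.8252
L_total = 10 * log10(1559459050.8252) = 91.93

91.93 dB


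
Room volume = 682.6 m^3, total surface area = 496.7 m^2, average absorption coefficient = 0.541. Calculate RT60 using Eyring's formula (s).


Given values:
  V = 682.6 m^3, S = 496.7 m^2, alpha = 0.541
Formula: RT60 = 0.161 * V / (-S * ln(1 - alpha))
Compute ln(1 - 0.541) = ln(0.459) = -0.778705
Denominator: -496.7 * -0.778705 = 386.7828
Numerator: 0.161 * 682.6 = 109.8986
RT60 = 109.8986 / 386.7828 = 0.284

0.284 s


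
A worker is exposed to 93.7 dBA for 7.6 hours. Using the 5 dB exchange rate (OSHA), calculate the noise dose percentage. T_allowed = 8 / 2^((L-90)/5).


Given values:
  L = 93.7 dBA, T = 7.6 hours
Formula: T_allowed = 8 / 2^((L - 90) / 5)
Compute exponent: (93.7 - 90) / 5 = 0.74
Compute 2^(0.74) = 1.670176
T_allowed = 8 / 1.670176 = 4.789914 hours
Dose = (T / T_allowed) * 100
Dose = (7.6 / 4.789914) * 100 = 158.67

158.67 %


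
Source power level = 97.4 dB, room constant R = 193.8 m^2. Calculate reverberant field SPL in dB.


Given values:
  Lw = 97.4 dB, R = 193.8 m^2
Formula: SPL = Lw + 10 * log10(4 / R)
Compute 4 / R = 4 / 193.8 = 0.02064
Compute 10 * log10(0.02064) = -16.8529
SPL = 97.4 + (-16.8529) = 80.55

80.55 dB


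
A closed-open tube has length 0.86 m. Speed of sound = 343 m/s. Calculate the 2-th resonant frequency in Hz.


Given values:
  Tube type: closed-open, L = 0.86 m, c = 343 m/s, n = 2
Formula: f_n = (2n - 1) * c / (4 * L)
Compute 2n - 1 = 2*2 - 1 = 3
Compute 4 * L = 4 * 0.86 = 3.44
f = 3 * 343 / 3.44
f = 299.13

299.13 Hz


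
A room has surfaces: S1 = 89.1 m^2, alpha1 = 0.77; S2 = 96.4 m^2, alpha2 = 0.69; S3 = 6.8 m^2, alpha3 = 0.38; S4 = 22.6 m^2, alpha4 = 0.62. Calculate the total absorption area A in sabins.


Given surfaces:
  Surface 1: 89.1 * 0.77 = 68.607
  Surface 2: 96.4 * 0.69 = 66.516
  Surface 3: 6.8 * 0.38 = 2.584
  Surface 4: 22.6 * 0.62 = 14.012
Formula: A = sum(Si * alpha_i)
A = 68.607 + 66.516 + 2.584 + 14.012
A = 151.72

151.72 sabins


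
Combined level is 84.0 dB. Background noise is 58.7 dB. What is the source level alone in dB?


Given values:
  L_total = 84.0 dB, L_bg = 58.7 dB
Formula: L_source = 10 * log10(10^(L_total/10) - 10^(L_bg/10))
Convert to linear:
  10^(84.0/10) = 251188643.151
  10^(58.7/10) = 741310.2413
Difference: 251188643.151 - 741310.2413 = 250447332.9097
L_source = 10 * log10(250447332.9097) = 83.99

83.99 dB


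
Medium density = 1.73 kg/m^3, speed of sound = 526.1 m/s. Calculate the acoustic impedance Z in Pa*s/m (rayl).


Given values:
  rho = 1.73 kg/m^3
  c = 526.1 m/s
Formula: Z = rho * c
Z = 1.73 * 526.1
Z = 910.15

910.15 rayl


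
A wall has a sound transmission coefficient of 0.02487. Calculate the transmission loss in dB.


Given values:
  tau = 0.02487
Formula: TL = 10 * log10(1 / tau)
Compute 1 / tau = 1 / 0.02487 = 40.2091
Compute log10(40.2091) = 1.604324
TL = 10 * 1.604324 = 16.04

16.04 dB


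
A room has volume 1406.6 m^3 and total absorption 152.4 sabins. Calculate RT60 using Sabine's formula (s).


Given values:
  V = 1406.6 m^3
  A = 152.4 sabins
Formula: RT60 = 0.161 * V / A
Numerator: 0.161 * 1406.6 = 226.4626
RT60 = 226.4626 / 152.4 = 1.486

1.486 s


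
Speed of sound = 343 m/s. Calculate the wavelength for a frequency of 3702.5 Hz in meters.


Given values:
  c = 343 m/s, f = 3702.5 Hz
Formula: lambda = c / f
lambda = 343 / 3702.5
lambda = 0.0926

0.0926 m


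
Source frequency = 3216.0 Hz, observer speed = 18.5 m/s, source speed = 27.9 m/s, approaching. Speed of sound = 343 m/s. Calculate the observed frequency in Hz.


Given values:
  f_s = 3216.0 Hz, v_o = 18.5 m/s, v_s = 27.9 m/s
  Direction: approaching
Formula: f_o = f_s * (c + v_o) / (c - v_s)
Numerator: c + v_o = 343 + 18.5 = 361.5
Denominator: c - v_s = 343 - 27.9 = 315.1
f_o = 3216.0 * 361.5 / 315.1 = 3689.57

3689.57 Hz


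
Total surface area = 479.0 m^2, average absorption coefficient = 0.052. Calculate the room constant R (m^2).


Given values:
  S = 479.0 m^2, alpha = 0.052
Formula: R = S * alpha / (1 - alpha)
Numerator: 479.0 * 0.052 = 24.908
Denominator: 1 - 0.052 = 0.948
R = 24.908 / 0.948 = 26.27

26.27 m^2


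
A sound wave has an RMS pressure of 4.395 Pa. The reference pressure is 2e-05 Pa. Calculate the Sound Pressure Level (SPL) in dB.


Given values:
  p = 4.395 Pa
  p_ref = 2e-05 Pa
Formula: SPL = 20 * log10(p / p_ref)
Compute ratio: p / p_ref = 4.395 / 2e-05 = 219750
Compute log10: log10(219750) = 5.341929
Multiply: SPL = 20 * 5.341929 = 106.84

106.84 dB


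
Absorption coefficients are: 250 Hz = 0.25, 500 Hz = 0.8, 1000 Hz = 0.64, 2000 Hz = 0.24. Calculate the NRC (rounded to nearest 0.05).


Given values:
  a_250 = 0.25, a_500 = 0.8
  a_1000 = 0.64, a_2000 = 0.24
Formula: NRC = (a250 + a500 + a1000 + a2000) / 4
Sum = 0.25 + 0.8 + 0.64 + 0.24 = 1.93
NRC = 1.93 / 4 = 0.4825
Rounded to nearest 0.05: 0.5

0.5


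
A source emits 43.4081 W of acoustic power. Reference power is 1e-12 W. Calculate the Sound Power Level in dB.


Given values:
  W = 43.4081 W
  W_ref = 1e-12 W
Formula: SWL = 10 * log10(W / W_ref)
Compute ratio: W / W_ref = 43408100000000
Compute log10: log10(43408100000000) = 13.637571
Multiply: SWL = 10 * 13.637571 = 136.38

136.38 dB


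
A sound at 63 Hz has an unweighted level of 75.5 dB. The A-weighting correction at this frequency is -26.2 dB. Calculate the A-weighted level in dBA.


Given values:
  SPL = 75.5 dB
  A-weighting at 63 Hz = -26.2 dB
Formula: L_A = SPL + A_weight
L_A = 75.5 + (-26.2)
L_A = 49.3

49.3 dBA


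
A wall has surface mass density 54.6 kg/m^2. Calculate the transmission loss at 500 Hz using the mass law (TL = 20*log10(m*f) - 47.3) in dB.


Given values:
  m = 54.6 kg/m^2, f = 500 Hz
Formula: TL = 20 * log10(m * f) - 47.3
Compute m * f = 54.6 * 500 = 27300.0
Compute log10(27300.0) = 4.436163
Compute 20 * 4.436163 = 88.7233
TL = 88.7233 - 47.3 = 41.42

41.42 dB


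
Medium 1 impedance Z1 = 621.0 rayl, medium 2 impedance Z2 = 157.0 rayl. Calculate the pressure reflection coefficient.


Given values:
  Z1 = 621.0 rayl, Z2 = 157.0 rayl
Formula: R = (Z2 - Z1) / (Z2 + Z1)
Numerator: Z2 - Z1 = 157.0 - 621.0 = -464.0
Denominator: Z2 + Z1 = 157.0 + 621.0 = 778.0
R = -464.0 / 778.0 = -0.5964

-0.5964


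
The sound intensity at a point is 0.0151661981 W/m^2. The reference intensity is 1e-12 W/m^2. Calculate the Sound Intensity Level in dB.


Given values:
  I = 0.0151661981 W/m^2
  I_ref = 1e-12 W/m^2
Formula: SIL = 10 * log10(I / I_ref)
Compute ratio: I / I_ref = 15166198100
Compute log10: log10(15166198100) = 10.180877
Multiply: SIL = 10 * 10.180877 = 101.81

101.81 dB


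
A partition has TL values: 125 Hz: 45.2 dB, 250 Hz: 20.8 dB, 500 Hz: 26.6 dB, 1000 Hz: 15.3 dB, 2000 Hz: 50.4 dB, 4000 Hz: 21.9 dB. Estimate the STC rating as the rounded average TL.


Given TL values at each frequency:
  125 Hz: 45.2 dB
  250 Hz: 20.8 dB
  500 Hz: 26.6 dB
  1000 Hz: 15.3 dB
  2000 Hz: 50.4 dB
  4000 Hz: 21.9 dB
Formula: STC ~ round(average of TL values)
Sum = 45.2 + 20.8 + 26.6 + 15.3 + 50.4 + 21.9 = 180.2
Average = 180.2 / 6 = 30.03
Rounded: 30

30


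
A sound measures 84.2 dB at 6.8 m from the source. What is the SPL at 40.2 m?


Given values:
  SPL1 = 84.2 dB, r1 = 6.8 m, r2 = 40.2 m
Formula: SPL2 = SPL1 - 20 * log10(r2 / r1)
Compute ratio: r2 / r1 = 40.2 / 6.8 = 5.9118
Compute log10: log10(5.9118) = 0.77172
Compute drop: 20 * 0.77172 = 15.4344
SPL2 = 84.2 - 15.4344 = 68.77

68.77 dB


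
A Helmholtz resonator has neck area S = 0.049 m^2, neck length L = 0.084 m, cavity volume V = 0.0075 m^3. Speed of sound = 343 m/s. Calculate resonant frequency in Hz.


Given values:
  S = 0.049 m^2, L = 0.084 m, V = 0.0075 m^3, c = 343 m/s
Formula: f = (c / (2*pi)) * sqrt(S / (V * L))
Compute V * L = 0.0075 * 0.084 = 0.00063
Compute S / (V * L) = 0.049 / 0.00063 = 77.7778
Compute sqrt(77.7778) = 8.819172
Compute c / (2*pi) = 343 / 6.283185 = 54.590148
f = 54.590148 * 8.819172 = 481.44

481.44 Hz


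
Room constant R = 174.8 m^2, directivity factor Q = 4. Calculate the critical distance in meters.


Given values:
  R = 174.8 m^2, Q = 4
Formula: d_c = 0.141 * sqrt(Q * R)
Compute Q * R = 4 * 174.8 = 699.2
Compute sqrt(699.2) = 26.4424
d_c = 0.141 * 26.4424 = 3.728

3.728 m


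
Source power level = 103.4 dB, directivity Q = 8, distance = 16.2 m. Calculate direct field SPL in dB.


Given values:
  Lw = 103.4 dB, Q = 8, r = 16.2 m
Formula: SPL = Lw + 10 * log10(Q / (4 * pi * r^2))
Compute 4 * pi * r^2 = 4 * pi * 16.2^2 = 3297.9183
Compute Q / denom = 8 / 3297.9183 = 0.00242577
Compute 10 * log10(0.00242577) = -26.1515
SPL = 103.4 + (-26.1515) = 77.25

77.25 dB


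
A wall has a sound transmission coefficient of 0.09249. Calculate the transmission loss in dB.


Given values:
  tau = 0.09249
Formula: TL = 10 * log10(1 / tau)
Compute 1 / tau = 1 / 0.09249 = 10.812
Compute log10(10.812) = 1.033906
TL = 10 * 1.033906 = 10.34

10.34 dB


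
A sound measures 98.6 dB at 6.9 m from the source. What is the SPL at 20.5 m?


Given values:
  SPL1 = 98.6 dB, r1 = 6.9 m, r2 = 20.5 m
Formula: SPL2 = SPL1 - 20 * log10(r2 / r1)
Compute ratio: r2 / r1 = 20.5 / 6.9 = 2.971
Compute log10: log10(2.971) = 0.472903
Compute drop: 20 * 0.472903 = 9.4581
SPL2 = 98.6 - 9.4581 = 89.14

89.14 dB


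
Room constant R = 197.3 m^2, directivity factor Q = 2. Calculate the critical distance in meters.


Given values:
  R = 197.3 m^2, Q = 2
Formula: d_c = 0.141 * sqrt(Q * R)
Compute Q * R = 2 * 197.3 = 394.6
Compute sqrt(394.6) = 19.8645
d_c = 0.141 * 19.8645 = 2.801

2.801 m


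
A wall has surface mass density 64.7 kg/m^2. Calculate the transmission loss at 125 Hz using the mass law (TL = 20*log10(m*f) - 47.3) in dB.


Given values:
  m = 64.7 kg/m^2, f = 125 Hz
Formula: TL = 20 * log10(m * f) - 47.3
Compute m * f = 64.7 * 125 = 8087.5
Compute log10(8087.5) = 3.907814
Compute 20 * 3.907814 = 78.1563
TL = 78.1563 - 47.3 = 30.86

30.86 dB


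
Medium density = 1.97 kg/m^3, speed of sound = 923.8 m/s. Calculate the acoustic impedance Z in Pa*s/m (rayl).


Given values:
  rho = 1.97 kg/m^3
  c = 923.8 m/s
Formula: Z = rho * c
Z = 1.97 * 923.8
Z = 1819.89

1819.89 rayl


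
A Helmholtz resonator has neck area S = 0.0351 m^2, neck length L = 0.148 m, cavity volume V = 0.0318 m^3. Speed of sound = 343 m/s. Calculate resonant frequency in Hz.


Given values:
  S = 0.0351 m^2, L = 0.148 m, V = 0.0318 m^3, c = 343 m/s
Formula: f = (c / (2*pi)) * sqrt(S / (V * L))
Compute V * L = 0.0318 * 0.148 = 0.0047064
Compute S / (V * L) = 0.0351 / 0.0047064 = 7.4579
Compute sqrt(7.4579) = 2.730916
Compute c / (2*pi) = 343 / 6.283185 = 54.590148
f = 54.590148 * 2.730916 = 149.08

149.08 Hz


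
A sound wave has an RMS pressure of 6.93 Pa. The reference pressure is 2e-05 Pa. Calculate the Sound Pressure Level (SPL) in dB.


Given values:
  p = 6.93 Pa
  p_ref = 2e-05 Pa
Formula: SPL = 20 * log10(p / p_ref)
Compute ratio: p / p_ref = 6.93 / 2e-05 = 346500
Compute log10: log10(346500) = 5.539703
Multiply: SPL = 20 * 5.539703 = 110.79

110.79 dB


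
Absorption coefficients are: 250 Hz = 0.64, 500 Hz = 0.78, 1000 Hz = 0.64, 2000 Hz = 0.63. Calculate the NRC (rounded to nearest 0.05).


Given values:
  a_250 = 0.64, a_500 = 0.78
  a_1000 = 0.64, a_2000 = 0.63
Formula: NRC = (a250 + a500 + a1000 + a2000) / 4
Sum = 0.64 + 0.78 + 0.64 + 0.63 = 2.69
NRC = 2.69 / 4 = 0.6725
Rounded to nearest 0.05: 0.65

0.65


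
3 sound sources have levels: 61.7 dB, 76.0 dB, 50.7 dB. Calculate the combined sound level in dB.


Formula: L_total = 10 * log10( sum(10^(Li/10)) )
  Source 1: 10^(61.7/10) = 1479108.3882
  Source 2: 10^(76.0/10) = 39810717.0553
  Source 3: 10^(50.7/10) = 117489.7555
Sum of linear values = 41407315.199
L_total = 10 * log10(41407315.199) = 76.17

76.17 dB


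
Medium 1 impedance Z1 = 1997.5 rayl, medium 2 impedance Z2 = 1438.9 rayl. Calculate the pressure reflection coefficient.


Given values:
  Z1 = 1997.5 rayl, Z2 = 1438.9 rayl
Formula: R = (Z2 - Z1) / (Z2 + Z1)
Numerator: Z2 - Z1 = 1438.9 - 1997.5 = -558.6
Denominator: Z2 + Z1 = 1438.9 + 1997.5 = 3436.4
R = -558.6 / 3436.4 = -0.1626

-0.1626


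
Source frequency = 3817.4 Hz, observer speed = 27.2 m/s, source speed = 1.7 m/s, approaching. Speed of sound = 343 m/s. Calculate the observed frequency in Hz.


Given values:
  f_s = 3817.4 Hz, v_o = 27.2 m/s, v_s = 1.7 m/s
  Direction: approaching
Formula: f_o = f_s * (c + v_o) / (c - v_s)
Numerator: c + v_o = 343 + 27.2 = 370.2
Denominator: c - v_s = 343 - 1.7 = 341.3
f_o = 3817.4 * 370.2 / 341.3 = 4140.64

4140.64 Hz


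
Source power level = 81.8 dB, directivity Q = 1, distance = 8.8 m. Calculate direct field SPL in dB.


Given values:
  Lw = 81.8 dB, Q = 1, r = 8.8 m
Formula: SPL = Lw + 10 * log10(Q / (4 * pi * r^2))
Compute 4 * pi * r^2 = 4 * pi * 8.8^2 = 973.1397
Compute Q / denom = 1 / 973.1397 = 0.0010276
Compute 10 * log10(0.0010276) = -29.8818
SPL = 81.8 + (-29.8818) = 51.92

51.92 dB


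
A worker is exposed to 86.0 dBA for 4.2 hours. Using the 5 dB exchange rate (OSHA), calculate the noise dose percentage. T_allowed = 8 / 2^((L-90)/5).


Given values:
  L = 86.0 dBA, T = 4.2 hours
Formula: T_allowed = 8 / 2^((L - 90) / 5)
Compute exponent: (86.0 - 90) / 5 = -0.8
Compute 2^(-0.8) = 0.574349
T_allowed = 8 / 0.574349 = 13.928813 hours
Dose = (T / T_allowed) * 100
Dose = (4.2 / 13.928813) * 100 = 30.15

30.15 %


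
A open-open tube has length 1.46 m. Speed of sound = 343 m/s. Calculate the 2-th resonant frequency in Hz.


Given values:
  Tube type: open-open, L = 1.46 m, c = 343 m/s, n = 2
Formula: f_n = n * c / (2 * L)
Compute 2 * L = 2 * 1.46 = 2.92
f = 2 * 343 / 2.92
f = 234.93

234.93 Hz


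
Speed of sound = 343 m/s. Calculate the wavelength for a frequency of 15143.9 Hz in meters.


Given values:
  c = 343 m/s, f = 15143.9 Hz
Formula: lambda = c / f
lambda = 343 / 15143.9
lambda = 0.0226

0.0226 m


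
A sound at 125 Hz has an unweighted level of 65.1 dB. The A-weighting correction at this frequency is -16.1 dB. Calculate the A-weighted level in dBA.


Given values:
  SPL = 65.1 dB
  A-weighting at 125 Hz = -16.1 dB
Formula: L_A = SPL + A_weight
L_A = 65.1 + (-16.1)
L_A = 49.0

49.0 dBA


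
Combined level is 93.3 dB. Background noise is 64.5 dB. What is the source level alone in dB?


Given values:
  L_total = 93.3 dB, L_bg = 64.5 dB
Formula: L_source = 10 * log10(10^(L_total/10) - 10^(L_bg/10))
Convert to linear:
  10^(93.3/10) = 2137962089.5022
  10^(64.5/10) = 2818382.9313
Difference: 2137962089.5022 - 2818382.9313 = 2135143706.5709
L_source = 10 * log10(2135143706.5709) = 93.29

93.29 dB


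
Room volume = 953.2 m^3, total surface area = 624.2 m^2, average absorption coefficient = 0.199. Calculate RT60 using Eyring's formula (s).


Given values:
  V = 953.2 m^3, S = 624.2 m^2, alpha = 0.199
Formula: RT60 = 0.161 * V / (-S * ln(1 - alpha))
Compute ln(1 - 0.199) = ln(0.801) = -0.221894
Denominator: -624.2 * -0.221894 = 138.5062
Numerator: 0.161 * 953.2 = 153.4652
RT60 = 153.4652 / 138.5062 = 1.108

1.108 s


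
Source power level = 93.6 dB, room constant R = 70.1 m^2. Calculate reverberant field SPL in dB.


Given values:
  Lw = 93.6 dB, R = 70.1 m^2
Formula: SPL = Lw + 10 * log10(4 / R)
Compute 4 / R = 4 / 70.1 = 0.057061
Compute 10 * log10(0.057061) = -12.4366
SPL = 93.6 + (-12.4366) = 81.16

81.16 dB


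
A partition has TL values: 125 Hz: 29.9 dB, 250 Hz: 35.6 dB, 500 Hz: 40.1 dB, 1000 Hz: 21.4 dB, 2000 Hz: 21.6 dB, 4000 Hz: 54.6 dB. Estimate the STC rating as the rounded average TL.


Given TL values at each frequency:
  125 Hz: 29.9 dB
  250 Hz: 35.6 dB
  500 Hz: 40.1 dB
  1000 Hz: 21.4 dB
  2000 Hz: 21.6 dB
  4000 Hz: 54.6 dB
Formula: STC ~ round(average of TL values)
Sum = 29.9 + 35.6 + 40.1 + 21.4 + 21.6 + 54.6 = 203.2
Average = 203.2 / 6 = 33.87
Rounded: 34

34


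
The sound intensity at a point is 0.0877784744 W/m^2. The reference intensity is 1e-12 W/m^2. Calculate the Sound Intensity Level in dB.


Given values:
  I = 0.0877784744 W/m^2
  I_ref = 1e-12 W/m^2
Formula: SIL = 10 * log10(I / I_ref)
Compute ratio: I / I_ref = 87778474400
Compute log10: log10(87778474400) = 10.943388
Multiply: SIL = 10 * 10.943388 = 109.43

109.43 dB


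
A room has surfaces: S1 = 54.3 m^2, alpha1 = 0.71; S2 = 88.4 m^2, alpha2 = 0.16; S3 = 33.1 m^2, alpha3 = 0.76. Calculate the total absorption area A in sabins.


Given surfaces:
  Surface 1: 54.3 * 0.71 = 38.553
  Surface 2: 88.4 * 0.16 = 14.144
  Surface 3: 33.1 * 0.76 = 25.156
Formula: A = sum(Si * alpha_i)
A = 38.553 + 14.144 + 25.156
A = 77.85

77.85 sabins


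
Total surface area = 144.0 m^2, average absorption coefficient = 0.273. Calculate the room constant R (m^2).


Given values:
  S = 144.0 m^2, alpha = 0.273
Formula: R = S * alpha / (1 - alpha)
Numerator: 144.0 * 0.273 = 39.312
Denominator: 1 - 0.273 = 0.727
R = 39.312 / 0.727 = 54.07

54.07 m^2


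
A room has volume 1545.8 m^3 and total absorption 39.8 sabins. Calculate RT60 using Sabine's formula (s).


Given values:
  V = 1545.8 m^3
  A = 39.8 sabins
Formula: RT60 = 0.161 * V / A
Numerator: 0.161 * 1545.8 = 248.8738
RT60 = 248.8738 / 39.8 = 6.253

6.253 s


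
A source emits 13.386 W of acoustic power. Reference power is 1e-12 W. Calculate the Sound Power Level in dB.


Given values:
  W = 13.386 W
  W_ref = 1e-12 W
Formula: SWL = 10 * log10(W / W_ref)
Compute ratio: W / W_ref = 13386000000000
Compute log10: log10(13386000000000) = 13.126651
Multiply: SWL = 10 * 13.126651 = 131.27

131.27 dB


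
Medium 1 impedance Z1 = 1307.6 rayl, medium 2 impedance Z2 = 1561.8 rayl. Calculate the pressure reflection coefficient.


Given values:
  Z1 = 1307.6 rayl, Z2 = 1561.8 rayl
Formula: R = (Z2 - Z1) / (Z2 + Z1)
Numerator: Z2 - Z1 = 1561.8 - 1307.6 = 254.2
Denominator: Z2 + Z1 = 1561.8 + 1307.6 = 2869.4
R = 254.2 / 2869.4 = 0.0886

0.0886


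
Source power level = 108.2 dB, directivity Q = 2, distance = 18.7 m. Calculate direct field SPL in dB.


Given values:
  Lw = 108.2 dB, Q = 2, r = 18.7 m
Formula: SPL = Lw + 10 * log10(Q / (4 * pi * r^2))
Compute 4 * pi * r^2 = 4 * pi * 18.7^2 = 4394.3341
Compute Q / denom = 2 / 4394.3341 = 0.00045513
Compute 10 * log10(0.00045513) = -33.4186
SPL = 108.2 + (-33.4186) = 74.78

74.78 dB


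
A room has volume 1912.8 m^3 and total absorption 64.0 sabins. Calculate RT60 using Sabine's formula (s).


Given values:
  V = 1912.8 m^3
  A = 64.0 sabins
Formula: RT60 = 0.161 * V / A
Numerator: 0.161 * 1912.8 = 307.9608
RT60 = 307.9608 / 64.0 = 4.812

4.812 s


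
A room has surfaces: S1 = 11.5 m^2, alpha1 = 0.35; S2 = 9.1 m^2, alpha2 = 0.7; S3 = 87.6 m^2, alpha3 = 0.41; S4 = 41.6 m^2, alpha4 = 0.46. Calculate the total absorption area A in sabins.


Given surfaces:
  Surface 1: 11.5 * 0.35 = 4.025
  Surface 2: 9.1 * 0.7 = 6.37
  Surface 3: 87.6 * 0.41 = 35.916
  Surface 4: 41.6 * 0.46 = 19.136
Formula: A = sum(Si * alpha_i)
A = 4.025 + 6.37 + 35.916 + 19.136
A = 65.45

65.45 sabins


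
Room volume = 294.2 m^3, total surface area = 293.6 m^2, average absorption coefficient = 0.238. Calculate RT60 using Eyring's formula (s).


Given values:
  V = 294.2 m^3, S = 293.6 m^2, alpha = 0.238
Formula: RT60 = 0.161 * V / (-S * ln(1 - alpha))
Compute ln(1 - 0.238) = ln(0.762) = -0.271809
Denominator: -293.6 * -0.271809 = 79.8031
Numerator: 0.161 * 294.2 = 47.3662
RT60 = 47.3662 / 79.8031 = 0.594

0.594 s


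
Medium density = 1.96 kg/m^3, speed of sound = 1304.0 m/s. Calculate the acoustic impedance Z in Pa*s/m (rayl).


Given values:
  rho = 1.96 kg/m^3
  c = 1304.0 m/s
Formula: Z = rho * c
Z = 1.96 * 1304.0
Z = 2555.84

2555.84 rayl


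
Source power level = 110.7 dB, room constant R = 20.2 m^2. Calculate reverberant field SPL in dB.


Given values:
  Lw = 110.7 dB, R = 20.2 m^2
Formula: SPL = Lw + 10 * log10(4 / R)
Compute 4 / R = 4 / 20.2 = 0.19802
Compute 10 * log10(0.19802) = -7.0329
SPL = 110.7 + (-7.0329) = 103.67

103.67 dB


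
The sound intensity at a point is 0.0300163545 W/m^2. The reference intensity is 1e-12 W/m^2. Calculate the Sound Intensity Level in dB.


Given values:
  I = 0.0300163545 W/m^2
  I_ref = 1e-12 W/m^2
Formula: SIL = 10 * log10(I / I_ref)
Compute ratio: I / I_ref = 30016354500
Compute log10: log10(30016354500) = 10.477358
Multiply: SIL = 10 * 10.477358 = 104.77

104.77 dB


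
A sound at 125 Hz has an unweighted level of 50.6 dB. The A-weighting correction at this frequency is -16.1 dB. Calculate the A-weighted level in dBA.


Given values:
  SPL = 50.6 dB
  A-weighting at 125 Hz = -16.1 dB
Formula: L_A = SPL + A_weight
L_A = 50.6 + (-16.1)
L_A = 34.5

34.5 dBA


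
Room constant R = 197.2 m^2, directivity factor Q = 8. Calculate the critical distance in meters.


Given values:
  R = 197.2 m^2, Q = 8
Formula: d_c = 0.141 * sqrt(Q * R)
Compute Q * R = 8 * 197.2 = 1577.6
Compute sqrt(1577.6) = 39.719
d_c = 0.141 * 39.719 = 5.6

5.6 m


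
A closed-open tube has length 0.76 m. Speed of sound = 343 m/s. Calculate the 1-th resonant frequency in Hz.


Given values:
  Tube type: closed-open, L = 0.76 m, c = 343 m/s, n = 1
Formula: f_n = (2n - 1) * c / (4 * L)
Compute 2n - 1 = 2*1 - 1 = 1
Compute 4 * L = 4 * 0.76 = 3.04
f = 1 * 343 / 3.04
f = 112.83

112.83 Hz


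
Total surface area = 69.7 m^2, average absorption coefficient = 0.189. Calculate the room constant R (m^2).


Given values:
  S = 69.7 m^2, alpha = 0.189
Formula: R = S * alpha / (1 - alpha)
Numerator: 69.7 * 0.189 = 13.1733
Denominator: 1 - 0.189 = 0.811
R = 13.1733 / 0.811 = 16.24

16.24 m^2


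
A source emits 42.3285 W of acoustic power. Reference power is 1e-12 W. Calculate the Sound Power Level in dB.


Given values:
  W = 42.3285 W
  W_ref = 1e-12 W
Formula: SWL = 10 * log10(W / W_ref)
Compute ratio: W / W_ref = 42328500000000
Compute log10: log10(42328500000000) = 13.626633
Multiply: SWL = 10 * 13.626633 = 136.27

136.27 dB


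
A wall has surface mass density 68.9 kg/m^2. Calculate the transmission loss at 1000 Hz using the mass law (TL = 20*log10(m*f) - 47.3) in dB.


Given values:
  m = 68.9 kg/m^2, f = 1000 Hz
Formula: TL = 20 * log10(m * f) - 47.3
Compute m * f = 68.9 * 1000 = 68900.0
Compute log10(68900.0) = 4.838219
Compute 20 * 4.838219 = 96.7644
TL = 96.7644 - 47.3 = 49.46

49.46 dB
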